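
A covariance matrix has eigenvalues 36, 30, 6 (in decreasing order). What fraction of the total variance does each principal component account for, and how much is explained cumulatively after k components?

Step 1 — total variance = trace(Sigma) = Σ λ_i = 36 + 30 + 6 = 72.

Step 2 — fraction explained by component i = λ_i / Σ λ:
  PC1: 36/72 = 0.5
  PC2: 30/72 = 0.4167
  PC3: 6/72 = 0.0833

Step 3 — cumulative fraction after k components = (λ_1 + ... + λ_k) / Σ λ:
  k = 1: 36/72 = 0.5
  k = 2: (36 + 30)/72 = 66/72 = 0.9167
  k = 3: (36 + 30 + 6)/72 = 72/72 = 1

Summary (fraction, with percent):

explained: PC1 0.5 (50%), PC2 0.4167 (41.67%), PC3 0.0833 (8.33%);  cumulative: 0.5, 0.9167, 1


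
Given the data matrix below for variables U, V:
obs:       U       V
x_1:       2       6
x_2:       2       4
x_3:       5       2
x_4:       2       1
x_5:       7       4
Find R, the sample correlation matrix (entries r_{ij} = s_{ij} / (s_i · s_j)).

Step 1 — column means:
  mean(U) = (2 + 2 + 5 + 2 + 7) / 5 = 18/5 = 3.6
  mean(V) = (6 + 4 + 2 + 1 + 4) / 5 = 17/5 = 3.4

Step 2 — sample variances and covariances s[i,j] = (1/(n-1)) · Σ_k (x_{k,i} - mean_i) · (x_{k,j} - mean_j), with n-1 = 4:
  s[U,U] = ((-1.6)·(-1.6) + (-1.6)·(-1.6) + (1.4)·(1.4) + (-1.6)·(-1.6) + (3.4)·(3.4)) / 4 = 21.2/4 = 5.3
  s[U,V] = ((-1.6)·(2.6) + (-1.6)·(0.6) + (1.4)·(-1.4) + (-1.6)·(-2.4) + (3.4)·(0.6)) / 4 = -1.2/4 = -0.3
  s[V,V] = ((2.6)·(2.6) + (0.6)·(0.6) + (-1.4)·(-1.4) + (-2.4)·(-2.4) + (0.6)·(0.6)) / 4 = 15.2/4 = 3.8
  Sample standard deviations s_i = √(s[i,i]):
  s(U) = √(5.3) = 2.3022
  s(V) = √(3.8) = 1.9494

Step 3 — r_{ij} = s_{ij} / (s_i · s_j):
  r[U,U] = 1 (diagonal).
  r[U,V] = -0.3 / (2.3022 · 1.9494) = -0.3 / 4.4878 = -0.0668
  r[V,V] = 1 (diagonal).

R is symmetric with unit diagonal. Assembling:

R = [[1, -0.0668],
 [-0.0668, 1]]


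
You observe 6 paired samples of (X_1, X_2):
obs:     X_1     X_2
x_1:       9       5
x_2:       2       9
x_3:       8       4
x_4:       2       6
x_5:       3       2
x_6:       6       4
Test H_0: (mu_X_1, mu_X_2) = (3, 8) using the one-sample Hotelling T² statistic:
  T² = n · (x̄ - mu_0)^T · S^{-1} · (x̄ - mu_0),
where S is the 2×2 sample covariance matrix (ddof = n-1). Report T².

Step 1 — sample mean vector:
  mean(X_1) = (9 + 2 + 8 + 2 + 3 + 6) / 6 = 30/6 = 5
  mean(X_2) = (5 + 9 + 4 + 6 + 2 + 4) / 6 = 30/6 = 5
  x̄ = (5, 5),  deviation x̄ - mu_0 = (5, 5) - (3, 8) = (2, -3).

Step 2 — sample covariance matrix, S[i,j] = (1/(n-1)) · Σ_k (x_{k,i} - mean_i) · (x_{k,j} - mean_j), divisor n-1 = 5:
  S[X_1,X_1] = ((4)·(4) + (-3)·(-3) + (3)·(3) + (-3)·(-3) + (-2)·(-2) + (1)·(1)) / 5 = 48/5 = 9.6
  S[X_1,X_2] = ((4)·(0) + (-3)·(4) + (3)·(-1) + (-3)·(1) + (-2)·(-3) + (1)·(-1)) / 5 = -13/5 = -2.6
  S[X_2,X_2] = ((0)·(0) + (4)·(4) + (-1)·(-1) + (1)·(1) + (-3)·(-3) + (-1)·(-1)) / 5 = 28/5 = 5.6
  S = [[9.6, -2.6],
 [-2.6, 5.6]].

Step 3 — invert S. det(S) = 9.6·5.6 - (-2.6)² = 47.
  S^{-1} = (1/det) · [[d, -b], [-b, a]] = [[0.1191, 0.0553],
 [0.0553, 0.2043]].

Step 4 — quadratic form (x̄ - mu_0)^T · S^{-1} · (x̄ - mu_0):
  S^{-1} · (x̄ - mu_0) = (0.0723, -0.5021),
  (x̄ - mu_0)^T · [...] = (2)·(0.0723) + (-3)·(-0.5021) = 1.6511.

Step 5 — scale by n: T² = 6 · 1.6511 = 9.9064.

T² ≈ 9.9064


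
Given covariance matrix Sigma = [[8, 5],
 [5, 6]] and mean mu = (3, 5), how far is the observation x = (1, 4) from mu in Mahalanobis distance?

Step 1 — centre the observation: (x - mu) = (-2, -1).

Step 2 — invert Sigma. det(Sigma) = 8·6 - (5)² = 23.
  Sigma^{-1} = (1/det) · [[d, -b], [-b, a]] = [[0.2609, -0.2174],
 [-0.2174, 0.3478]].

Step 3 — form the quadratic (x - mu)^T · Sigma^{-1} · (x - mu):
  Sigma^{-1} · (x - mu) = (-0.3043, 0.087).
  (x - mu)^T · [Sigma^{-1} · (x - mu)] = (-2)·(-0.3043) + (-1)·(0.087) = 0.5217.

Step 4 — take square root: d = √(0.5217) ≈ 0.7223.

d(x, mu) = √(0.5217) ≈ 0.7223


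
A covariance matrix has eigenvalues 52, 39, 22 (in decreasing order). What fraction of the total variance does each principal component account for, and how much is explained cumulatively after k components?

Step 1 — total variance = trace(Sigma) = Σ λ_i = 52 + 39 + 22 = 113.

Step 2 — fraction explained by component i = λ_i / Σ λ:
  PC1: 52/113 = 0.4602
  PC2: 39/113 = 0.3451
  PC3: 22/113 = 0.1947

Step 3 — cumulative fraction after k components = (λ_1 + ... + λ_k) / Σ λ:
  k = 1: 52/113 = 0.4602
  k = 2: (52 + 39)/113 = 91/113 = 0.8053
  k = 3: (52 + 39 + 22)/113 = 113/113 = 1

Summary (fraction, with percent):

explained: PC1 0.4602 (46.02%), PC2 0.3451 (34.51%), PC3 0.1947 (19.47%);  cumulative: 0.4602, 0.8053, 1


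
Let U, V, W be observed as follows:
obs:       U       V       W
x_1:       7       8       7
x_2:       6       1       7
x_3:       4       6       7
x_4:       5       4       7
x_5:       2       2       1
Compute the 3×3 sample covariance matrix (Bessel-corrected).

Step 1 — column means:
  mean(U) = (7 + 6 + 4 + 5 + 2) / 5 = 24/5 = 4.8
  mean(V) = (8 + 1 + 6 + 4 + 2) / 5 = 21/5 = 4.2
  mean(W) = (7 + 7 + 7 + 7 + 1) / 5 = 29/5 = 5.8

Step 2 — sample covariance S[i,j] = (1/(n-1)) · Σ_k (x_{k,i} - mean_i) · (x_{k,j} - mean_j), with n-1 = 4.
  S[U,U] = ((2.2)·(2.2) + (1.2)·(1.2) + (-0.8)·(-0.8) + (0.2)·(0.2) + (-2.8)·(-2.8)) / 4 = 14.8/4 = 3.7
  S[U,V] = ((2.2)·(3.8) + (1.2)·(-3.2) + (-0.8)·(1.8) + (0.2)·(-0.2) + (-2.8)·(-2.2)) / 4 = 9.2/4 = 2.3
  S[U,W] = ((2.2)·(1.2) + (1.2)·(1.2) + (-0.8)·(1.2) + (0.2)·(1.2) + (-2.8)·(-4.8)) / 4 = 16.8/4 = 4.2
  S[V,V] = ((3.8)·(3.8) + (-3.2)·(-3.2) + (1.8)·(1.8) + (-0.2)·(-0.2) + (-2.2)·(-2.2)) / 4 = 32.8/4 = 8.2
  S[V,W] = ((3.8)·(1.2) + (-3.2)·(1.2) + (1.8)·(1.2) + (-0.2)·(1.2) + (-2.2)·(-4.8)) / 4 = 13.2/4 = 3.3
  S[W,W] = ((1.2)·(1.2) + (1.2)·(1.2) + (1.2)·(1.2) + (1.2)·(1.2) + (-4.8)·(-4.8)) / 4 = 28.8/4 = 7.2

S is symmetric (S[j,i] = S[i,j]). Assembling:

S = [[3.7, 2.3, 4.2],
 [2.3, 8.2, 3.3],
 [4.2, 3.3, 7.2]]


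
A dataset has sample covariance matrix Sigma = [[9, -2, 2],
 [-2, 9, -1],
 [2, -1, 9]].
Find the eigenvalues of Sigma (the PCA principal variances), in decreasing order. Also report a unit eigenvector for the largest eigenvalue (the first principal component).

Step 1 — characteristic polynomial p(λ) = det(λI - Sigma) = λ³ - tr·λ² + c_1·λ - det, where tr = trace, c_1 = sum of the principal 2×2 minors, det = det(Sigma):
  tr = 9 + 9 + 9 = 27,
  c_1 = (9·9 - (-2)²) + (9·9 - (2)²) + (9·9 - (-1)²) = 77 + 77 + 80 = 234,
  det = 9·(9·9 - (-1)²) - (-2)·((-2)·9 - (-1)·(2)) + (2)·((-2)·(-1) - 9·(2)) = 9·(80) - (-2)·(-16) + (2)·(-16) = 656.
  So p(λ) = λ³ - 27λ² + 234λ - 656.
Step 2 — look for an integer root (rational root theorem: any rational root is an integer divisor of 656). Testing λ = 8:
  p(8) = 512 - 1728 + 1872 - 656 = 0  ✓
  Dividing out (λ - 8): p(λ) = (λ - 8)(λ² - 19λ + 82).
Step 3 — remaining eigenvalues from the quadratic λ² - 19λ + 82 = 0:
  Δ = 19² - 4·82 = 361 - 328 = 33,  λ = (19 ± √33)/2 = (19 ± 5.7446)/2 ≈ 12.3723 or 6.6277.
  Sorted: λ_1 = 12.3723,  λ_2 = 8,  λ_3 = 6.6277  (check: sum = 27 = tr ✓).

Step 4 — unit eigenvector for λ_1 ≈ 12.3723: v spans the null space of (Sigma - λ_1 I), whose rows are
  r_1 = (-3.3723, -2, 2),  r_2 = (-2, -3.3723, -1),  r_3 = (2, -1, -3.3723).
  v is orthogonal to every row, so take v ∝ r_1 × r_2 = ((-2)·(-1) - (2)·(-3.3723), (2)·(-2) - (-3.3723)·(-1), (-3.3723)·(-3.3723) - (-2)·(-2)) ≈ (8.7446, -7.3723, 7.3723).
  Let u = (8.7446, -7.3723, 7.3723).
  ||u|| = √((8.7446)² + (-7.3723)² + (7.3723)²) = √(185.1684) ≈ 13.6077,  v_1 = u/||u|| ≈ (0.6426, -0.5418, 0.5418) (||v_1|| = 1).

λ_1 = 12.3723,  λ_2 = 8,  λ_3 = 6.6277;  v_1 ≈ (0.6426, -0.5418, 0.5418)


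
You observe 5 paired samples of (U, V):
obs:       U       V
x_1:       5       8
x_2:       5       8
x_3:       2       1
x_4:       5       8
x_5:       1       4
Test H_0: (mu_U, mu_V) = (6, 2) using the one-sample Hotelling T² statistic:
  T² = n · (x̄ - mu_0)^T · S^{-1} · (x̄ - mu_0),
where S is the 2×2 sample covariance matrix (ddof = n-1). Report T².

Step 1 — sample mean vector:
  mean(U) = (5 + 5 + 2 + 5 + 1) / 5 = 18/5 = 3.6
  mean(V) = (8 + 8 + 1 + 8 + 4) / 5 = 29/5 = 5.8
  x̄ = (3.6, 5.8),  deviation x̄ - mu_0 = (3.6, 5.8) - (6, 2) = (-2.4, 3.8).

Step 2 — sample covariance matrix, S[i,j] = (1/(n-1)) · Σ_k (x_{k,i} - mean_i) · (x_{k,j} - mean_j), divisor n-1 = 4:
  S[U,U] = ((1.4)·(1.4) + (1.4)·(1.4) + (-1.6)·(-1.6) + (1.4)·(1.4) + (-2.6)·(-2.6)) / 4 = 15.2/4 = 3.8
  S[U,V] = ((1.4)·(2.2) + (1.4)·(2.2) + (-1.6)·(-4.8) + (1.4)·(2.2) + (-2.6)·(-1.8)) / 4 = 21.6/4 = 5.4
  S[V,V] = ((2.2)·(2.2) + (2.2)·(2.2) + (-4.8)·(-4.8) + (2.2)·(2.2) + (-1.8)·(-1.8)) / 4 = 40.8/4 = 10.2
  S = [[3.8, 5.4],
 [5.4, 10.2]].

Step 3 — invert S. det(S) = 3.8·10.2 - (5.4)² = 9.6.
  S^{-1} = (1/det) · [[d, -b], [-b, a]] = [[1.0625, -0.5625],
 [-0.5625, 0.3958]].

Step 4 — quadratic form (x̄ - mu_0)^T · S^{-1} · (x̄ - mu_0):
  S^{-1} · (x̄ - mu_0) = (-4.6875, 2.8542),
  (x̄ - mu_0)^T · [...] = (-2.4)·(-4.6875) + (3.8)·(2.8542) = 22.0958.

Step 5 — scale by n: T² = 5 · 22.0958 = 110.4792.

T² ≈ 110.4792


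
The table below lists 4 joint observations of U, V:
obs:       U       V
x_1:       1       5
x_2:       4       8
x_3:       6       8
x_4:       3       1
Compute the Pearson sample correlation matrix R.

Step 1 — column means:
  mean(U) = (1 + 4 + 6 + 3) / 4 = 14/4 = 3.5
  mean(V) = (5 + 8 + 8 + 1) / 4 = 22/4 = 5.5

Step 2 — sample variances and covariances s[i,j] = (1/(n-1)) · Σ_k (x_{k,i} - mean_i) · (x_{k,j} - mean_j), with n-1 = 3:
  s[U,U] = ((-2.5)·(-2.5) + (0.5)·(0.5) + (2.5)·(2.5) + (-0.5)·(-0.5)) / 3 = 13/3 = 4.3333
  s[U,V] = ((-2.5)·(-0.5) + (0.5)·(2.5) + (2.5)·(2.5) + (-0.5)·(-4.5)) / 3 = 11/3 = 3.6667
  s[V,V] = ((-0.5)·(-0.5) + (2.5)·(2.5) + (2.5)·(2.5) + (-4.5)·(-4.5)) / 3 = 33/3 = 11
  Sample standard deviations s_i = √(s[i,i]):
  s(U) = √(4.3333) = 2.0817
  s(V) = √(11) = 3.3166

Step 3 — r_{ij} = s_{ij} / (s_i · s_j):
  r[U,U] = 1 (diagonal).
  r[U,V] = 3.6667 / (2.0817 · 3.3166) = 3.6667 / 6.9041 = 0.5311
  r[V,V] = 1 (diagonal).

R is symmetric with unit diagonal. Assembling:

R = [[1, 0.5311],
 [0.5311, 1]]


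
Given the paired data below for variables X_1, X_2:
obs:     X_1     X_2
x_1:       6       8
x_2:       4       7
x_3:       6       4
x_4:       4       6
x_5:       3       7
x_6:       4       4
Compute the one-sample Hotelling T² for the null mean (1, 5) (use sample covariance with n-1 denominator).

Step 1 — sample mean vector:
  mean(X_1) = (6 + 4 + 6 + 4 + 3 + 4) / 6 = 27/6 = 4.5
  mean(X_2) = (8 + 7 + 4 + 6 + 7 + 4) / 6 = 36/6 = 6
  x̄ = (4.5, 6),  deviation x̄ - mu_0 = (4.5, 6) - (1, 5) = (3.5, 1).

Step 2 — sample covariance matrix, S[i,j] = (1/(n-1)) · Σ_k (x_{k,i} - mean_i) · (x_{k,j} - mean_j), divisor n-1 = 5:
  S[X_1,X_1] = ((1.5)·(1.5) + (-0.5)·(-0.5) + (1.5)·(1.5) + (-0.5)·(-0.5) + (-1.5)·(-1.5) + (-0.5)·(-0.5)) / 5 = 7.5/5 = 1.5
  S[X_1,X_2] = ((1.5)·(2) + (-0.5)·(1) + (1.5)·(-2) + (-0.5)·(0) + (-1.5)·(1) + (-0.5)·(-2)) / 5 = -1/5 = -0.2
  S[X_2,X_2] = ((2)·(2) + (1)·(1) + (-2)·(-2) + (0)·(0) + (1)·(1) + (-2)·(-2)) / 5 = 14/5 = 2.8
  S = [[1.5, -0.2],
 [-0.2, 2.8]].

Step 3 — invert S. det(S) = 1.5·2.8 - (-0.2)² = 4.16.
  S^{-1} = (1/det) · [[d, -b], [-b, a]] = [[0.6731, 0.0481],
 [0.0481, 0.3606]].

Step 4 — quadratic form (x̄ - mu_0)^T · S^{-1} · (x̄ - mu_0):
  S^{-1} · (x̄ - mu_0) = (2.4038, 0.5288),
  (x̄ - mu_0)^T · [...] = (3.5)·(2.4038) + (1)·(0.5288) = 8.9423.

Step 5 — scale by n: T² = 6 · 8.9423 = 53.6538.

T² ≈ 53.6538


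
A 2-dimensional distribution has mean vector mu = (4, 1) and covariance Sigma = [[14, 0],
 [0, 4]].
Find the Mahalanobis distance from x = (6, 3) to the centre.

Step 1 — centre the observation: (x - mu) = (2, 2).

Step 2 — invert Sigma. det(Sigma) = 14·4 - (0)² = 56.
  Sigma^{-1} = (1/det) · [[d, -b], [-b, a]] = [[0.0714, 0],
 [0, 0.25]].

Step 3 — form the quadratic (x - mu)^T · Sigma^{-1} · (x - mu):
  Sigma^{-1} · (x - mu) = (0.1429, 0.5).
  (x - mu)^T · [Sigma^{-1} · (x - mu)] = (2)·(0.1429) + (2)·(0.5) = 1.2857.

Step 4 — take square root: d = √(1.2857) ≈ 1.1339.

d(x, mu) = √(1.2857) ≈ 1.1339


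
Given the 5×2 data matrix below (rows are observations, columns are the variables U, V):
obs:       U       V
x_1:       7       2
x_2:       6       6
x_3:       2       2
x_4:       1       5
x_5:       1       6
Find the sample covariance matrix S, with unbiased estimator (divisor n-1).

Step 1 — column means:
  mean(U) = (7 + 6 + 2 + 1 + 1) / 5 = 17/5 = 3.4
  mean(V) = (2 + 6 + 2 + 5 + 6) / 5 = 21/5 = 4.2

Step 2 — sample covariance S[i,j] = (1/(n-1)) · Σ_k (x_{k,i} - mean_i) · (x_{k,j} - mean_j), with n-1 = 4.
  S[U,U] = ((3.6)·(3.6) + (2.6)·(2.6) + (-1.4)·(-1.4) + (-2.4)·(-2.4) + (-2.4)·(-2.4)) / 4 = 33.2/4 = 8.3
  S[U,V] = ((3.6)·(-2.2) + (2.6)·(1.8) + (-1.4)·(-2.2) + (-2.4)·(0.8) + (-2.4)·(1.8)) / 4 = -6.4/4 = -1.6
  S[V,V] = ((-2.2)·(-2.2) + (1.8)·(1.8) + (-2.2)·(-2.2) + (0.8)·(0.8) + (1.8)·(1.8)) / 4 = 16.8/4 = 4.2

S is symmetric (S[j,i] = S[i,j]). Assembling:

S = [[8.3, -1.6],
 [-1.6, 4.2]]


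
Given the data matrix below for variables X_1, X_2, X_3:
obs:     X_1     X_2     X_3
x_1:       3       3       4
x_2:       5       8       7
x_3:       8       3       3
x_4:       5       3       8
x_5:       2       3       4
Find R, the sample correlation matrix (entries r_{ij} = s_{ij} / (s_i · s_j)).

Step 1 — column means:
  mean(X_1) = (3 + 5 + 8 + 5 + 2) / 5 = 23/5 = 4.6
  mean(X_2) = (3 + 8 + 3 + 3 + 3) / 5 = 20/5 = 4
  mean(X_3) = (4 + 7 + 3 + 8 + 4) / 5 = 26/5 = 5.2

Step 2 — sample variances and covariances s[i,j] = (1/(n-1)) · Σ_k (x_{k,i} - mean_i) · (x_{k,j} - mean_j), with n-1 = 4:
  s[X_1,X_1] = ((-1.6)·(-1.6) + (0.4)·(0.4) + (3.4)·(3.4) + (0.4)·(0.4) + (-2.6)·(-2.6)) / 4 = 21.2/4 = 5.3
  s[X_1,X_2] = ((-1.6)·(-1) + (0.4)·(4) + (3.4)·(-1) + (0.4)·(-1) + (-2.6)·(-1)) / 4 = 2/4 = 0.5
  s[X_1,X_3] = ((-1.6)·(-1.2) + (0.4)·(1.8) + (3.4)·(-2.2) + (0.4)·(2.8) + (-2.6)·(-1.2)) / 4 = -0.6/4 = -0.15
  s[X_2,X_2] = ((-1)·(-1) + (4)·(4) + (-1)·(-1) + (-1)·(-1) + (-1)·(-1)) / 4 = 20/4 = 5
  s[X_2,X_3] = ((-1)·(-1.2) + (4)·(1.8) + (-1)·(-2.2) + (-1)·(2.8) + (-1)·(-1.2)) / 4 = 9/4 = 2.25
  s[X_3,X_3] = ((-1.2)·(-1.2) + (1.8)·(1.8) + (-2.2)·(-2.2) + (2.8)·(2.8) + (-1.2)·(-1.2)) / 4 = 18.8/4 = 4.7
  Sample standard deviations s_i = √(s[i,i]):
  s(X_1) = √(5.3) = 2.3022
  s(X_2) = √(5) = 2.2361
  s(X_3) = √(4.7) = 2.1679

Step 3 — r_{ij} = s_{ij} / (s_i · s_j):
  r[X_1,X_1] = 1 (diagonal).
  r[X_1,X_2] = 0.5 / (2.3022 · 2.2361) = 0.5 / 5.1478 = 0.0971
  r[X_1,X_3] = -0.15 / (2.3022 · 2.1679) = -0.15 / 4.991 = -0.0301
  r[X_2,X_2] = 1 (diagonal).
  r[X_2,X_3] = 2.25 / (2.2361 · 2.1679) = 2.25 / 4.8477 = 0.4641
  r[X_3,X_3] = 1 (diagonal).

R is symmetric with unit diagonal. Assembling:

R = [[1, 0.0971, -0.0301],
 [0.0971, 1, 0.4641],
 [-0.0301, 0.4641, 1]]


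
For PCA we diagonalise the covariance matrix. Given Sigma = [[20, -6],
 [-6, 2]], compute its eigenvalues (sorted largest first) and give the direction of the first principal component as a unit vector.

Step 1 — characteristic polynomial of 2×2 Sigma:
  det(Sigma - λI) = λ² - trace · λ + det = 0.
  trace = 20 + 2 = 22, det = 20·2 - (-6)² = 4.
Step 2 — discriminant:
  Δ = trace² - 4·det = 484 - 16 = 468.
Step 3 — eigenvalues:
  λ = (trace ± √Δ)/2 = (22 ± 21.6333)/2,
  λ_1 = 21.8167,  λ_2 = 0.1833.

Step 4 — unit eigenvector for λ_1: solve (Sigma - λ_1 I)v = 0. First row:
  (20 - 21.8167)·v_x + (-6)·v_y = 0, i.e. (-1.8167)·v_x + (-6)·v_y = 0,
  so v ∝ (b, λ_1 - a) = (-6, 1.8167); multiply by -1 so the first entry is positive: u = (6, -1.8167).
  ||u|| = √((6)² + (-1.8167)²) = √(39.3002) ≈ 6.269,
  v_1 = u/||u|| ≈ (0.9571, -0.2898) (||v_1|| = 1).

λ_1 = 21.8167,  λ_2 = 0.1833;  v_1 ≈ (0.9571, -0.2898)


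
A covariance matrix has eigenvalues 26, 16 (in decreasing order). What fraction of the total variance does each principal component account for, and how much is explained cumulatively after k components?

Step 1 — total variance = trace(Sigma) = Σ λ_i = 26 + 16 = 42.

Step 2 — fraction explained by component i = λ_i / Σ λ:
  PC1: 26/42 = 0.619
  PC2: 16/42 = 0.381

Step 3 — cumulative fraction after k components = (λ_1 + ... + λ_k) / Σ λ:
  k = 1: 26/42 = 0.619
  k = 2: (26 + 16)/42 = 42/42 = 1

Summary (fraction, with percent):

explained: PC1 0.619 (61.9%), PC2 0.381 (38.1%);  cumulative: 0.619, 1


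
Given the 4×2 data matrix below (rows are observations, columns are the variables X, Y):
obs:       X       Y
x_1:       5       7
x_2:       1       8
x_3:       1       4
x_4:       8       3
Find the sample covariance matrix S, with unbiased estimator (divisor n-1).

Step 1 — column means:
  mean(X) = (5 + 1 + 1 + 8) / 4 = 15/4 = 3.75
  mean(Y) = (7 + 8 + 4 + 3) / 4 = 22/4 = 5.5

Step 2 — sample covariance S[i,j] = (1/(n-1)) · Σ_k (x_{k,i} - mean_i) · (x_{k,j} - mean_j), with n-1 = 3.
  S[X,X] = ((1.25)·(1.25) + (-2.75)·(-2.75) + (-2.75)·(-2.75) + (4.25)·(4.25)) / 3 = 34.75/3 = 11.5833
  S[X,Y] = ((1.25)·(1.5) + (-2.75)·(2.5) + (-2.75)·(-1.5) + (4.25)·(-2.5)) / 3 = -11.5/3 = -3.8333
  S[Y,Y] = ((1.5)·(1.5) + (2.5)·(2.5) + (-1.5)·(-1.5) + (-2.5)·(-2.5)) / 3 = 17/3 = 5.6667

S is symmetric (S[j,i] = S[i,j]). Assembling:

S = [[11.5833, -3.8333],
 [-3.8333, 5.6667]]


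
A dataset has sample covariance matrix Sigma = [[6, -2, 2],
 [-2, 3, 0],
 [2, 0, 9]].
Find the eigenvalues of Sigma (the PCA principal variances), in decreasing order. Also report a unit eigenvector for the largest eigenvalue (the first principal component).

Step 1 — characteristic polynomial p(λ) = det(λI - Sigma) = λ³ - tr·λ² + c_1·λ - det, where tr = trace, c_1 = sum of the principal 2×2 minors, det = det(Sigma):
  tr = 6 + 3 + 9 = 18,
  c_1 = (6·3 - (-2)²) + (6·9 - (2)²) + (3·9 - (0)²) = 14 + 50 + 27 = 91,
  det = 6·(3·9 - (0)²) - (-2)·((-2)·9 - (0)·(2)) + (2)·((-2)·(0) - 3·(2)) = 6·(27) - (-2)·(-18) + (2)·(-6) = 114.
  So p(λ) = λ³ - 18λ² + 91λ - 114.
Step 2 — look for an integer root (rational root theorem: any rational root is an integer divisor of 114). Testing λ = 6:
  p(6) = 216 - 648 + 546 - 114 = 0  ✓
  Dividing out (λ - 6): p(λ) = (λ - 6)(λ² - 12λ + 19).
Step 3 — remaining eigenvalues from the quadratic λ² - 12λ + 19 = 0:
  Δ = 12² - 4·19 = 144 - 76 = 68,  λ = (12 ± √68)/2 = (12 ± 8.2462)/2 ≈ 10.1231 or 1.8769.
  Sorted: λ_1 = 10.1231,  λ_2 = 6,  λ_3 = 1.8769  (check: sum = 18 = tr ✓).

Step 4 — unit eigenvector for λ_1 ≈ 10.1231: v spans the null space of (Sigma - λ_1 I), whose rows are
  r_1 = (-4.1231, -2, 2),  r_2 = (-2, -7.1231, 0),  r_3 = (2, 0, -1.1231).
  v is orthogonal to every row, so take v ∝ r_1 × r_2 = ((-2)·(0) - (2)·(-7.1231), (2)·(-2) - (-4.1231)·(0), (-4.1231)·(-7.1231) - (-2)·(-2)) ≈ (14.2462, -4, 25.3693).
  Let u = (14.2462, -4, 25.3693).
  ||u|| = √((14.2462)² + (-4)² + (25.3693)²) = √(862.5568) ≈ 29.3693,  v_1 = u/||u|| ≈ (0.4851, -0.1362, 0.8638) (||v_1|| = 1).

λ_1 = 10.1231,  λ_2 = 6,  λ_3 = 1.8769;  v_1 ≈ (0.4851, -0.1362, 0.8638)


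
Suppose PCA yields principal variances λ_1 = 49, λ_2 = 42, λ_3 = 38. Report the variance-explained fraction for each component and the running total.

Step 1 — total variance = trace(Sigma) = Σ λ_i = 49 + 42 + 38 = 129.

Step 2 — fraction explained by component i = λ_i / Σ λ:
  PC1: 49/129 = 0.3798
  PC2: 42/129 = 0.3256
  PC3: 38/129 = 0.2946

Step 3 — cumulative fraction after k components = (λ_1 + ... + λ_k) / Σ λ:
  k = 1: 49/129 = 0.3798
  k = 2: (49 + 42)/129 = 91/129 = 0.7054
  k = 3: (49 + 42 + 38)/129 = 129/129 = 1

Summary (fraction, with percent):

explained: PC1 0.3798 (37.98%), PC2 0.3256 (32.56%), PC3 0.2946 (29.46%);  cumulative: 0.3798, 0.7054, 1


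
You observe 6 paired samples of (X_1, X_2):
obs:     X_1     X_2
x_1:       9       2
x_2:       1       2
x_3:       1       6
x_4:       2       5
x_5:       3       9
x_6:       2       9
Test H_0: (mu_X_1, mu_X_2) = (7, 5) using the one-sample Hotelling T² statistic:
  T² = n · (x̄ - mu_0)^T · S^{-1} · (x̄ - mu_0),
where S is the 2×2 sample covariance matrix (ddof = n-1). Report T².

Step 1 — sample mean vector:
  mean(X_1) = (9 + 1 + 1 + 2 + 3 + 2) / 6 = 18/6 = 3
  mean(X_2) = (2 + 2 + 6 + 5 + 9 + 9) / 6 = 33/6 = 5.5
  x̄ = (3, 5.5),  deviation x̄ - mu_0 = (3, 5.5) - (7, 5) = (-4, 0.5).

Step 2 — sample covariance matrix, S[i,j] = (1/(n-1)) · Σ_k (x_{k,i} - mean_i) · (x_{k,j} - mean_j), divisor n-1 = 5:
  S[X_1,X_1] = ((6)·(6) + (-2)·(-2) + (-2)·(-2) + (-1)·(-1) + (0)·(0) + (-1)·(-1)) / 5 = 46/5 = 9.2
  S[X_1,X_2] = ((6)·(-3.5) + (-2)·(-3.5) + (-2)·(0.5) + (-1)·(-0.5) + (0)·(3.5) + (-1)·(3.5)) / 5 = -18/5 = -3.6
  S[X_2,X_2] = ((-3.5)·(-3.5) + (-3.5)·(-3.5) + (0.5)·(0.5) + (-0.5)·(-0.5) + (3.5)·(3.5) + (3.5)·(3.5)) / 5 = 49.5/5 = 9.9
  S = [[9.2, -3.6],
 [-3.6, 9.9]].

Step 3 — invert S. det(S) = 9.2·9.9 - (-3.6)² = 78.12.
  S^{-1} = (1/det) · [[d, -b], [-b, a]] = [[0.1267, 0.0461],
 [0.0461, 0.1178]].

Step 4 — quadratic form (x̄ - mu_0)^T · S^{-1} · (x̄ - mu_0):
  S^{-1} · (x̄ - mu_0) = (-0.4839, -0.1254),
  (x̄ - mu_0)^T · [...] = (-4)·(-0.4839) + (0.5)·(-0.1254) = 1.8728.

Step 5 — scale by n: T² = 6 · 1.8728 = 11.2366.

T² ≈ 11.2366


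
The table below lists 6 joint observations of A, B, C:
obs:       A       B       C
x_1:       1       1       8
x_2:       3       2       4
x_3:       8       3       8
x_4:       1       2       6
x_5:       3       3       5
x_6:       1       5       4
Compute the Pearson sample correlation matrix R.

Step 1 — column means:
  mean(A) = (1 + 3 + 8 + 1 + 3 + 1) / 6 = 17/6 = 2.8333
  mean(B) = (1 + 2 + 3 + 2 + 3 + 5) / 6 = 16/6 = 2.6667
  mean(C) = (8 + 4 + 8 + 6 + 5 + 4) / 6 = 35/6 = 5.8333

Step 2 — sample variances and covariances s[i,j] = (1/(n-1)) · Σ_k (x_{k,i} - mean_i) · (x_{k,j} - mean_j), with n-1 = 5:
  s[A,A] = ((-1.8333)·(-1.8333) + (0.1667)·(0.1667) + (5.1667)·(5.1667) + (-1.8333)·(-1.8333) + (0.1667)·(0.1667) + (-1.8333)·(-1.8333)) / 5 = 36.8333/5 = 7.3667
  s[A,B] = ((-1.8333)·(-1.6667) + (0.1667)·(-0.6667) + (5.1667)·(0.3333) + (-1.8333)·(-0.6667) + (0.1667)·(0.3333) + (-1.8333)·(2.3333)) / 5 = 1.6667/5 = 0.3333
  s[A,C] = ((-1.8333)·(2.1667) + (0.1667)·(-1.8333) + (5.1667)·(2.1667) + (-1.8333)·(0.1667) + (0.1667)·(-0.8333) + (-1.8333)·(-1.8333)) / 5 = 9.8333/5 = 1.9667
  s[B,B] = ((-1.6667)·(-1.6667) + (-0.6667)·(-0.6667) + (0.3333)·(0.3333) + (-0.6667)·(-0.6667) + (0.3333)·(0.3333) + (2.3333)·(2.3333)) / 5 = 9.3333/5 = 1.8667
  s[B,C] = ((-1.6667)·(2.1667) + (-0.6667)·(-1.8333) + (0.3333)·(2.1667) + (-0.6667)·(0.1667) + (0.3333)·(-0.8333) + (2.3333)·(-1.8333)) / 5 = -6.3333/5 = -1.2667
  s[C,C] = ((2.1667)·(2.1667) + (-1.8333)·(-1.8333) + (2.1667)·(2.1667) + (0.1667)·(0.1667) + (-0.8333)·(-0.8333) + (-1.8333)·(-1.8333)) / 5 = 16.8333/5 = 3.3667
  Sample standard deviations s_i = √(s[i,i]):
  s(A) = √(7.3667) = 2.7142
  s(B) = √(1.8667) = 1.3663
  s(C) = √(3.3667) = 1.8348

Step 3 — r_{ij} = s_{ij} / (s_i · s_j):
  r[A,A] = 1 (diagonal).
  r[A,B] = 0.3333 / (2.7142 · 1.3663) = 0.3333 / 3.7082 = 0.0899
  r[A,C] = 1.9667 / (2.7142 · 1.8348) = 1.9667 / 4.9801 = 0.3949
  r[B,B] = 1 (diagonal).
  r[B,C] = -1.2667 / (1.3663 · 1.8348) = -1.2667 / 2.5069 = -0.5053
  r[C,C] = 1 (diagonal).

R is symmetric with unit diagonal. Assembling:

R = [[1, 0.0899, 0.3949],
 [0.0899, 1, -0.5053],
 [0.3949, -0.5053, 1]]


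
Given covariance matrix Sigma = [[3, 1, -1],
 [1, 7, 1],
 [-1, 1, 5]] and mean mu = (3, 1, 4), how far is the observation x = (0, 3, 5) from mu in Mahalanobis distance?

Step 1 — centre the observation: (x - mu) = (-3, 2, 1).

Step 2 — invert Sigma (cofactor / det for 3×3, or solve directly):
  Sigma^{-1} = [[0.3864, -0.0682, 0.0909],
 [-0.0682, 0.1591, -0.0455],
 [0.0909, -0.0455, 0.2273]].

Step 3 — form the quadratic (x - mu)^T · Sigma^{-1} · (x - mu):
  Sigma^{-1} · (x - mu) = (-1.2045, 0.4773, -0.1364).
  (x - mu)^T · [Sigma^{-1} · (x - mu)] = (-3)·(-1.2045) + (2)·(0.4773) + (1)·(-0.1364) = 4.4318.

Step 4 — take square root: d = √(4.4318) ≈ 2.1052.

d(x, mu) = √(4.4318) ≈ 2.1052


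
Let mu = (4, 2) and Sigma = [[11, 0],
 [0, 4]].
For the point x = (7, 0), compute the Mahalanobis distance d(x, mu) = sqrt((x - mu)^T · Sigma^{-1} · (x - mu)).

Step 1 — centre the observation: (x - mu) = (3, -2).

Step 2 — invert Sigma. det(Sigma) = 11·4 - (0)² = 44.
  Sigma^{-1} = (1/det) · [[d, -b], [-b, a]] = [[0.0909, 0],
 [0, 0.25]].

Step 3 — form the quadratic (x - mu)^T · Sigma^{-1} · (x - mu):
  Sigma^{-1} · (x - mu) = (0.2727, -0.5).
  (x - mu)^T · [Sigma^{-1} · (x - mu)] = (3)·(0.2727) + (-2)·(-0.5) = 1.8182.

Step 4 — take square root: d = √(1.8182) ≈ 1.3484.

d(x, mu) = √(1.8182) ≈ 1.3484


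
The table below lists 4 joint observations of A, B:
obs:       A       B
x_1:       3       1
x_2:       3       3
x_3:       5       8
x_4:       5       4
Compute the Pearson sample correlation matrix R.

Step 1 — column means:
  mean(A) = (3 + 3 + 5 + 5) / 4 = 16/4 = 4
  mean(B) = (1 + 3 + 8 + 4) / 4 = 16/4 = 4

Step 2 — sample variances and covariances s[i,j] = (1/(n-1)) · Σ_k (x_{k,i} - mean_i) · (x_{k,j} - mean_j), with n-1 = 3:
  s[A,A] = ((-1)·(-1) + (-1)·(-1) + (1)·(1) + (1)·(1)) / 3 = 4/3 = 1.3333
  s[A,B] = ((-1)·(-3) + (-1)·(-1) + (1)·(4) + (1)·(0)) / 3 = 8/3 = 2.6667
  s[B,B] = ((-3)·(-3) + (-1)·(-1) + (4)·(4) + (0)·(0)) / 3 = 26/3 = 8.6667
  Sample standard deviations s_i = √(s[i,i]):
  s(A) = √(1.3333) = 1.1547
  s(B) = √(8.6667) = 2.9439

Step 3 — r_{ij} = s_{ij} / (s_i · s_j):
  r[A,A] = 1 (diagonal).
  r[A,B] = 2.6667 / (1.1547 · 2.9439) = 2.6667 / 3.3993 = 0.7845
  r[B,B] = 1 (diagonal).

R is symmetric with unit diagonal. Assembling:

R = [[1, 0.7845],
 [0.7845, 1]]


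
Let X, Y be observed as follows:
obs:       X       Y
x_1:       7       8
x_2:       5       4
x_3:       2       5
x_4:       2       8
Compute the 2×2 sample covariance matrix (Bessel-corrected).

Step 1 — column means:
  mean(X) = (7 + 5 + 2 + 2) / 4 = 16/4 = 4
  mean(Y) = (8 + 4 + 5 + 8) / 4 = 25/4 = 6.25

Step 2 — sample covariance S[i,j] = (1/(n-1)) · Σ_k (x_{k,i} - mean_i) · (x_{k,j} - mean_j), with n-1 = 3.
  S[X,X] = ((3)·(3) + (1)·(1) + (-2)·(-2) + (-2)·(-2)) / 3 = 18/3 = 6
  S[X,Y] = ((3)·(1.75) + (1)·(-2.25) + (-2)·(-1.25) + (-2)·(1.75)) / 3 = 2/3 = 0.6667
  S[Y,Y] = ((1.75)·(1.75) + (-2.25)·(-2.25) + (-1.25)·(-1.25) + (1.75)·(1.75)) / 3 = 12.75/3 = 4.25

S is symmetric (S[j,i] = S[i,j]). Assembling:

S = [[6, 0.6667],
 [0.6667, 4.25]]


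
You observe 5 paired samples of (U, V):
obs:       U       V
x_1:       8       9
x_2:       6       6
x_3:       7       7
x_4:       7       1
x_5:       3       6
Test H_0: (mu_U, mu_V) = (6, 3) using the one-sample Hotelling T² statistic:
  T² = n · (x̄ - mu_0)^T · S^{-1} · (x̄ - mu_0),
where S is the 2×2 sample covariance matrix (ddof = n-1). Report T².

Step 1 — sample mean vector:
  mean(U) = (8 + 6 + 7 + 7 + 3) / 5 = 31/5 = 6.2
  mean(V) = (9 + 6 + 7 + 1 + 6) / 5 = 29/5 = 5.8
  x̄ = (6.2, 5.8),  deviation x̄ - mu_0 = (6.2, 5.8) - (6, 3) = (0.2, 2.8).

Step 2 — sample covariance matrix, S[i,j] = (1/(n-1)) · Σ_k (x_{k,i} - mean_i) · (x_{k,j} - mean_j), divisor n-1 = 4:
  S[U,U] = ((1.8)·(1.8) + (-0.2)·(-0.2) + (0.8)·(0.8) + (0.8)·(0.8) + (-3.2)·(-3.2)) / 4 = 14.8/4 = 3.7
  S[U,V] = ((1.8)·(3.2) + (-0.2)·(0.2) + (0.8)·(1.2) + (0.8)·(-4.8) + (-3.2)·(0.2)) / 4 = 2.2/4 = 0.55
  S[V,V] = ((3.2)·(3.2) + (0.2)·(0.2) + (1.2)·(1.2) + (-4.8)·(-4.8) + (0.2)·(0.2)) / 4 = 34.8/4 = 8.7
  S = [[3.7, 0.55],
 [0.55, 8.7]].

Step 3 — invert S. det(S) = 3.7·8.7 - (0.55)² = 31.8875.
  S^{-1} = (1/det) · [[d, -b], [-b, a]] = [[0.2728, -0.0172],
 [-0.0172, 0.116]].

Step 4 — quadratic form (x̄ - mu_0)^T · S^{-1} · (x̄ - mu_0):
  S^{-1} · (x̄ - mu_0) = (0.0063, 0.3214),
  (x̄ - mu_0)^T · [...] = (0.2)·(0.0063) + (2.8)·(0.3214) = 0.9013.

Step 5 — scale by n: T² = 5 · 0.9013 = 4.5065.

T² ≈ 4.5065


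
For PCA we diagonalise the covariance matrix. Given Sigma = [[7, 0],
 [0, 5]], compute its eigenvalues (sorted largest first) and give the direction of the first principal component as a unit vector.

Step 1 — characteristic polynomial of 2×2 Sigma:
  det(Sigma - λI) = λ² - trace · λ + det = 0.
  trace = 7 + 5 = 12, det = 7·5 - (0)² = 35.
Step 2 — discriminant:
  Δ = trace² - 4·det = 144 - 140 = 4.
Step 3 — eigenvalues:
  λ = (trace ± √Δ)/2 = (12 ± 2)/2,
  λ_1 = 7,  λ_2 = 5.

Step 4 — unit eigenvector for λ_1: Sigma is diagonal, so its eigenvectors are the coordinate axes. λ_1 = 7 is the diagonal entry on the first coordinate axis, hence
  v_1 = (1, 0) (||v_1|| = 1).

λ_1 = 7,  λ_2 = 5;  v_1 ≈ (1, 0)


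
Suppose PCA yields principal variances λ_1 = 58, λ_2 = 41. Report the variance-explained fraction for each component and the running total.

Step 1 — total variance = trace(Sigma) = Σ λ_i = 58 + 41 = 99.

Step 2 — fraction explained by component i = λ_i / Σ λ:
  PC1: 58/99 = 0.5859
  PC2: 41/99 = 0.4141

Step 3 — cumulative fraction after k components = (λ_1 + ... + λ_k) / Σ λ:
  k = 1: 58/99 = 0.5859
  k = 2: (58 + 41)/99 = 99/99 = 1

Summary (fraction, with percent):

explained: PC1 0.5859 (58.59%), PC2 0.4141 (41.41%);  cumulative: 0.5859, 1


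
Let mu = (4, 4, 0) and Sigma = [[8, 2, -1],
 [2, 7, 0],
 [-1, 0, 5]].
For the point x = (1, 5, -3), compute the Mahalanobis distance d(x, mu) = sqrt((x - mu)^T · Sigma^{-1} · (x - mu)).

Step 1 — centre the observation: (x - mu) = (-3, 1, -3).

Step 2 — invert Sigma (cofactor / det for 3×3, or solve directly):
  Sigma^{-1} = [[0.1383, -0.0395, 0.0277],
 [-0.0395, 0.1542, -0.0079],
 [0.0277, -0.0079, 0.2055]].

Step 3 — form the quadratic (x - mu)^T · Sigma^{-1} · (x - mu):
  Sigma^{-1} · (x - mu) = (-0.5375, 0.2964, -0.7075).
  (x - mu)^T · [Sigma^{-1} · (x - mu)] = (-3)·(-0.5375) + (1)·(0.2964) + (-3)·(-0.7075) = 4.0316.

Step 4 — take square root: d = √(4.0316) ≈ 2.0079.

d(x, mu) = √(4.0316) ≈ 2.0079


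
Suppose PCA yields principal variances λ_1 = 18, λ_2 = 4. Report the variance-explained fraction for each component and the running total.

Step 1 — total variance = trace(Sigma) = Σ λ_i = 18 + 4 = 22.

Step 2 — fraction explained by component i = λ_i / Σ λ:
  PC1: 18/22 = 0.8182
  PC2: 4/22 = 0.1818

Step 3 — cumulative fraction after k components = (λ_1 + ... + λ_k) / Σ λ:
  k = 1: 18/22 = 0.8182
  k = 2: (18 + 4)/22 = 22/22 = 1

Summary (fraction, with percent):

explained: PC1 0.8182 (81.82%), PC2 0.1818 (18.18%);  cumulative: 0.8182, 1


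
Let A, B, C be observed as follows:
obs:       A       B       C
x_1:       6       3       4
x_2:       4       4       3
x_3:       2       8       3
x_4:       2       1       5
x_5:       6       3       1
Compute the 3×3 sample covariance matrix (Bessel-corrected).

Step 1 — column means:
  mean(A) = (6 + 4 + 2 + 2 + 6) / 5 = 20/5 = 4
  mean(B) = (3 + 4 + 8 + 1 + 3) / 5 = 19/5 = 3.8
  mean(C) = (4 + 3 + 3 + 5 + 1) / 5 = 16/5 = 3.2

Step 2 — sample covariance S[i,j] = (1/(n-1)) · Σ_k (x_{k,i} - mean_i) · (x_{k,j} - mean_j), with n-1 = 4.
  S[A,A] = ((2)·(2) + (0)·(0) + (-2)·(-2) + (-2)·(-2) + (2)·(2)) / 4 = 16/4 = 4
  S[A,B] = ((2)·(-0.8) + (0)·(0.2) + (-2)·(4.2) + (-2)·(-2.8) + (2)·(-0.8)) / 4 = -6/4 = -1.5
  S[A,C] = ((2)·(0.8) + (0)·(-0.2) + (-2)·(-0.2) + (-2)·(1.8) + (2)·(-2.2)) / 4 = -6/4 = -1.5
  S[B,B] = ((-0.8)·(-0.8) + (0.2)·(0.2) + (4.2)·(4.2) + (-2.8)·(-2.8) + (-0.8)·(-0.8)) / 4 = 26.8/4 = 6.7
  S[B,C] = ((-0.8)·(0.8) + (0.2)·(-0.2) + (4.2)·(-0.2) + (-2.8)·(1.8) + (-0.8)·(-2.2)) / 4 = -4.8/4 = -1.2
  S[C,C] = ((0.8)·(0.8) + (-0.2)·(-0.2) + (-0.2)·(-0.2) + (1.8)·(1.8) + (-2.2)·(-2.2)) / 4 = 8.8/4 = 2.2

S is symmetric (S[j,i] = S[i,j]). Assembling:

S = [[4, -1.5, -1.5],
 [-1.5, 6.7, -1.2],
 [-1.5, -1.2, 2.2]]


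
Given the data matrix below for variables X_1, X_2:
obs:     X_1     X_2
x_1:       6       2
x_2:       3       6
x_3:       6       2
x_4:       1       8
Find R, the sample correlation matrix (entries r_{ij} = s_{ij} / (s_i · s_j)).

Step 1 — column means:
  mean(X_1) = (6 + 3 + 6 + 1) / 4 = 16/4 = 4
  mean(X_2) = (2 + 6 + 2 + 8) / 4 = 18/4 = 4.5

Step 2 — sample variances and covariances s[i,j] = (1/(n-1)) · Σ_k (x_{k,i} - mean_i) · (x_{k,j} - mean_j), with n-1 = 3:
  s[X_1,X_1] = ((2)·(2) + (-1)·(-1) + (2)·(2) + (-3)·(-3)) / 3 = 18/3 = 6
  s[X_1,X_2] = ((2)·(-2.5) + (-1)·(1.5) + (2)·(-2.5) + (-3)·(3.5)) / 3 = -22/3 = -7.3333
  s[X_2,X_2] = ((-2.5)·(-2.5) + (1.5)·(1.5) + (-2.5)·(-2.5) + (3.5)·(3.5)) / 3 = 27/3 = 9
  Sample standard deviations s_i = √(s[i,i]):
  s(X_1) = √(6) = 2.4495
  s(X_2) = √(9) = 3

Step 3 — r_{ij} = s_{ij} / (s_i · s_j):
  r[X_1,X_1] = 1 (diagonal).
  r[X_1,X_2] = -7.3333 / (2.4495 · 3) = -7.3333 / 7.3485 = -0.9979
  r[X_2,X_2] = 1 (diagonal).

R is symmetric with unit diagonal. Assembling:

R = [[1, -0.9979],
 [-0.9979, 1]]


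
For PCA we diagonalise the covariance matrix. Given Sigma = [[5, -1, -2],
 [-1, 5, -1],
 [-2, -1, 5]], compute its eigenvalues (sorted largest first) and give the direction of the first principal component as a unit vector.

Step 1 — characteristic polynomial p(λ) = det(λI - Sigma) = λ³ - tr·λ² + c_1·λ - det, where tr = trace, c_1 = sum of the principal 2×2 minors, det = det(Sigma):
  tr = 5 + 5 + 5 = 15,
  c_1 = (5·5 - (-1)²) + (5·5 - (-2)²) + (5·5 - (-1)²) = 24 + 21 + 24 = 69,
  det = 5·(5·5 - (-1)²) - (-1)·((-1)·5 - (-1)·(-2)) + (-2)·((-1)·(-1) - 5·(-2)) = 5·(24) - (-1)·(-7) + (-2)·(11) = 91.
  So p(λ) = λ³ - 15λ² + 69λ - 91.
Step 2 — look for an integer root (rational root theorem: any rational root is an integer divisor of 91). Testing λ = 7:
  p(7) = 343 - 735 + 483 - 91 = 0  ✓
  Dividing out (λ - 7): p(λ) = (λ - 7)(λ² - 8λ + 13).
Step 3 — remaining eigenvalues from the quadratic λ² - 8λ + 13 = 0:
  Δ = 8² - 4·13 = 64 - 52 = 12,  λ = (8 ± √12)/2 = (8 ± 3.4641)/2 ≈ 5.7321 or 2.2679.
  Sorted: λ_1 = 7,  λ_2 = 5.7321,  λ_3 = 2.2679  (check: sum = 15 = tr ✓).

Step 4 — unit eigenvector for λ_1 = 7: v spans the null space of (Sigma - λ_1 I), whose rows are
  r_1 = (-2, -1, -2),  r_2 = (-1, -2, -1),  r_3 = (-2, -1, -2).
  v is orthogonal to every row, so take v ∝ r_1 × r_2 = ((-1)·(-1) - (-2)·(-2), (-2)·(-1) - (-2)·(-1), (-2)·(-2) - (-1)·(-1)) = (-3, 0, 3).
  Rescale (divide by 3; multiply by -1 so the first nonzero entry is positive): u = (1, 0, -1).
  ||u|| = √((1)² + (0)² + (-1)²) = √(2) ≈ 1.4142,  v_1 = u/||u|| ≈ (0.7071, 0, -0.7071) (||v_1|| = 1).

λ_1 = 7,  λ_2 = 5.7321,  λ_3 = 2.2679;  v_1 ≈ (0.7071, 0, -0.7071)


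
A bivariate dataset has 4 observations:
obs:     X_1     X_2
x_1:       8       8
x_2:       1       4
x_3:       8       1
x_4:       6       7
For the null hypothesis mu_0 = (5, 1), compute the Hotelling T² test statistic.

Step 1 — sample mean vector:
  mean(X_1) = (8 + 1 + 8 + 6) / 4 = 23/4 = 5.75
  mean(X_2) = (8 + 4 + 1 + 7) / 4 = 20/4 = 5
  x̄ = (5.75, 5),  deviation x̄ - mu_0 = (5.75, 5) - (5, 1) = (0.75, 4).

Step 2 — sample covariance matrix, S[i,j] = (1/(n-1)) · Σ_k (x_{k,i} - mean_i) · (x_{k,j} - mean_j), divisor n-1 = 3:
  S[X_1,X_1] = ((2.25)·(2.25) + (-4.75)·(-4.75) + (2.25)·(2.25) + (0.25)·(0.25)) / 3 = 32.75/3 = 10.9167
  S[X_1,X_2] = ((2.25)·(3) + (-4.75)·(-1) + (2.25)·(-4) + (0.25)·(2)) / 3 = 3/3 = 1
  S[X_2,X_2] = ((3)·(3) + (-1)·(-1) + (-4)·(-4) + (2)·(2)) / 3 = 30/3 = 10
  S = [[10.9167, 1],
 [1, 10]].

Step 3 — invert S. det(S) = 10.9167·10 - (1)² = 108.1667.
  S^{-1} = (1/det) · [[d, -b], [-b, a]] = [[0.0924, -0.0092],
 [-0.0092, 0.1009]].

Step 4 — quadratic form (x̄ - mu_0)^T · S^{-1} · (x̄ - mu_0):
  S^{-1} · (x̄ - mu_0) = (0.0324, 0.3968),
  (x̄ - mu_0)^T · [...] = (0.75)·(0.0324) + (4)·(0.3968) = 1.6113.

Step 5 — scale by n: T² = 4 · 1.6113 = 6.4453.

T² ≈ 6.4453


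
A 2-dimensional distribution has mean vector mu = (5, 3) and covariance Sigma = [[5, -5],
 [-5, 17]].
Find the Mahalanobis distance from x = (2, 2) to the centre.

Step 1 — centre the observation: (x - mu) = (-3, -1).

Step 2 — invert Sigma. det(Sigma) = 5·17 - (-5)² = 60.
  Sigma^{-1} = (1/det) · [[d, -b], [-b, a]] = [[0.2833, 0.0833],
 [0.0833, 0.0833]].

Step 3 — form the quadratic (x - mu)^T · Sigma^{-1} · (x - mu):
  Sigma^{-1} · (x - mu) = (-0.9333, -0.3333).
  (x - mu)^T · [Sigma^{-1} · (x - mu)] = (-3)·(-0.9333) + (-1)·(-0.3333) = 3.1333.

Step 4 — take square root: d = √(3.1333) ≈ 1.7701.

d(x, mu) = √(3.1333) ≈ 1.7701


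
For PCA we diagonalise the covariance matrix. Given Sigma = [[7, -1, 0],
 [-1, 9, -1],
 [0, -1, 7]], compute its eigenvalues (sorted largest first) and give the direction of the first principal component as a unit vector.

Step 1 — characteristic polynomial p(λ) = det(λI - Sigma) = λ³ - tr·λ² + c_1·λ - det, where tr = trace, c_1 = sum of the principal 2×2 minors, det = det(Sigma):
  tr = 7 + 9 + 7 = 23,
  c_1 = (7·9 - (-1)²) + (7·7 - (0)²) + (9·7 - (-1)²) = 62 + 49 + 62 = 173,
  det = 7·(9·7 - (-1)²) - (-1)·((-1)·7 - (-1)·(0)) + (0)·((-1)·(-1) - 9·(0)) = 7·(62) - (-1)·(-7) + (0)·(1) = 427.
  So p(λ) = λ³ - 23λ² + 173λ - 427.
Step 2 — look for an integer root (rational root theorem: any rational root is an integer divisor of 427). Testing λ = 7:
  p(7) = 343 - 1127 + 1211 - 427 = 0  ✓
  Dividing out (λ - 7): p(λ) = (λ - 7)(λ² - 16λ + 61).
Step 3 — remaining eigenvalues from the quadratic λ² - 16λ + 61 = 0:
  Δ = 16² - 4·61 = 256 - 244 = 12,  λ = (16 ± √12)/2 = (16 ± 3.4641)/2 ≈ 9.7321 or 6.2679.
  Sorted: λ_1 = 9.7321,  λ_2 = 7,  λ_3 = 6.2679  (check: sum = 23 = tr ✓).

Step 4 — unit eigenvector for λ_1 ≈ 9.7321: v spans the null space of (Sigma - λ_1 I), whose rows are
  r_1 = (-2.7321, -1, 0),  r_2 = (-1, -0.7321, -1),  r_3 = (0, -1, -2.7321).
  v is orthogonal to every row, so take v ∝ r_1 × r_2 = ((-1)·(-1) - (0)·(-0.7321), (0)·(-1) - (-2.7321)·(-1), (-2.7321)·(-0.7321) - (-1)·(-1)) ≈ (1, -2.7321, 1).
  Let u = (1, -2.7321, 1).
  ||u|| = √((1)² + (-2.7321)² + (1)²) = √(9.4641) ≈ 3.0764,  v_1 = u/||u|| ≈ (0.3251, -0.8881, 0.3251) (||v_1|| = 1).

λ_1 = 9.7321,  λ_2 = 7,  λ_3 = 6.2679;  v_1 ≈ (0.3251, -0.8881, 0.3251)


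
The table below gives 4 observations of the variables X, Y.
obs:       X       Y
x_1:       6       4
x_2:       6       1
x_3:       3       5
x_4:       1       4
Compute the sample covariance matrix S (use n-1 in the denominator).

Step 1 — column means:
  mean(X) = (6 + 6 + 3 + 1) / 4 = 16/4 = 4
  mean(Y) = (4 + 1 + 5 + 4) / 4 = 14/4 = 3.5

Step 2 — sample covariance S[i,j] = (1/(n-1)) · Σ_k (x_{k,i} - mean_i) · (x_{k,j} - mean_j), with n-1 = 3.
  S[X,X] = ((2)·(2) + (2)·(2) + (-1)·(-1) + (-3)·(-3)) / 3 = 18/3 = 6
  S[X,Y] = ((2)·(0.5) + (2)·(-2.5) + (-1)·(1.5) + (-3)·(0.5)) / 3 = -7/3 = -2.3333
  S[Y,Y] = ((0.5)·(0.5) + (-2.5)·(-2.5) + (1.5)·(1.5) + (0.5)·(0.5)) / 3 = 9/3 = 3

S is symmetric (S[j,i] = S[i,j]). Assembling:

S = [[6, -2.3333],
 [-2.3333, 3]]


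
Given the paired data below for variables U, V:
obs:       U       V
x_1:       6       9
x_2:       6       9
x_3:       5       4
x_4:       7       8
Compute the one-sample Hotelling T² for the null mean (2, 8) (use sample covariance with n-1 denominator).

Step 1 — sample mean vector:
  mean(U) = (6 + 6 + 5 + 7) / 4 = 24/4 = 6
  mean(V) = (9 + 9 + 4 + 8) / 4 = 30/4 = 7.5
  x̄ = (6, 7.5),  deviation x̄ - mu_0 = (6, 7.5) - (2, 8) = (4, -0.5).

Step 2 — sample covariance matrix, S[i,j] = (1/(n-1)) · Σ_k (x_{k,i} - mean_i) · (x_{k,j} - mean_j), divisor n-1 = 3:
  S[U,U] = ((0)·(0) + (0)·(0) + (-1)·(-1) + (1)·(1)) / 3 = 2/3 = 0.6667
  S[U,V] = ((0)·(1.5) + (0)·(1.5) + (-1)·(-3.5) + (1)·(0.5)) / 3 = 4/3 = 1.3333
  S[V,V] = ((1.5)·(1.5) + (1.5)·(1.5) + (-3.5)·(-3.5) + (0.5)·(0.5)) / 3 = 17/3 = 5.6667
  S = [[0.6667, 1.3333],
 [1.3333, 5.6667]].

Step 3 — invert S. det(S) = 0.6667·5.6667 - (1.3333)² = 2.
  S^{-1} = (1/det) · [[d, -b], [-b, a]] = [[2.8333, -0.6667],
 [-0.6667, 0.3333]].

Step 4 — quadratic form (x̄ - mu_0)^T · S^{-1} · (x̄ - mu_0):
  S^{-1} · (x̄ - mu_0) = (11.6667, -2.8333),
  (x̄ - mu_0)^T · [...] = (4)·(11.6667) + (-0.5)·(-2.8333) = 48.0833.

Step 5 — scale by n: T² = 4 · 48.0833 = 192.3333.

T² ≈ 192.3333
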